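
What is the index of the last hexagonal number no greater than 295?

12

Solve n(2n−1) ≤ 295 for integer n.
n = 12 gives 276 ≤ 295, while n = 13 gives 325 > 295; so the answer is index 12.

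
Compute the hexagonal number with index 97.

18721

The 97th hexagonal number is n(2n−1) with n = 97.
97·(2·97 − 1) = 97·193 = 18721.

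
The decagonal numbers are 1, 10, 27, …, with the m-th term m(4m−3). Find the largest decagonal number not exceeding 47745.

Solve n(4n−3) ≤ 47745 for integer n.
n = 109 gives 47197 ≤ 47745, while n = 110 gives 48070 > 47745; so the answer is 47197.

47197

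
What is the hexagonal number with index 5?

The 5th hexagonal number is n(2n−1) with n = 5.
5·(2·5 − 1) = 5·9 = 45.

45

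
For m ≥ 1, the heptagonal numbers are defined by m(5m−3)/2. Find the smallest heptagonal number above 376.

403

Solve n(5n−3)/2 > 376 for integer n.
The largest n with value ≤ 376 is 12 (since 342 ≤ 376 < 403), so the first above is n = 13, value 403.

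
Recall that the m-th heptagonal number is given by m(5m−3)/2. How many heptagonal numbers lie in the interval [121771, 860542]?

The n-th heptagonal number is n(5n−3)/2.
Smallest index with value ≥ 121771: n = 221 (giving 121771).
Largest index with value ≤ 860542: n = 587 (giving 860542).
Indices 221 through 587: 367 terms.

367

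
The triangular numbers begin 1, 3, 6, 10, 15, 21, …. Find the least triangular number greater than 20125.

20301

Solve n(n+1)/2 > 20125 for integer n.
The largest n with value ≤ 20125 is 200 (since 20100 ≤ 20125 < 20301), so the first above is n = 201, value 20301.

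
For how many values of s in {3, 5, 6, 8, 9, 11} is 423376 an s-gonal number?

1

s = 3: P(3, 919) = 422740 and P(3, 920) = 423660; 423376 is not s-gonal.
s = 5: P(5, 531) = 422676 and P(5, 532) = 424270; 423376 is not s-gonal.
s = 6: P(6, 460) = 422740 and P(6, 461) = 424581; 423376 is not s-gonal.
s = 8: P(8, 376) = 423376. ✓
s = 9: P(9, 348) = 422994 and P(9, 349) = 425431; 423376 is not s-gonal.
s = 11: P(11, 307) = 423046 and P(11, 308) = 425810; 423376 is not s-gonal.
Hits: s ∈ {8} → 1.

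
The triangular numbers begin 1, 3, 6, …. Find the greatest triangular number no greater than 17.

15

Solve n(n+1)/2 ≤ 17 for integer n.
n = 5 gives 15 ≤ 17, while n = 6 gives 21 > 17; so the answer is 15.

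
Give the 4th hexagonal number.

28

4·(2·4 − 1) = 4·7 = 28.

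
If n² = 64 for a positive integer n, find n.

8

We need n² = 64, so n = √64 = 8.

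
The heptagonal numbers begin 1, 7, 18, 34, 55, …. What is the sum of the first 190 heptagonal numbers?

Σ i(5i−3)/2 = (5Σi² − 3Σi) / 2 over i = 1..190.
Σi = 18145 and Σi² = 2304415.
(5·2304415 − 3·18145) / 2 = 11467640/2 = 5733820.

5733820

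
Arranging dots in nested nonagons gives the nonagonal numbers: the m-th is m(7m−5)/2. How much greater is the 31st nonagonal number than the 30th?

211

Consecutive nonagonal numbers differ by 7n − 6: here 7·31 − 6 = 211.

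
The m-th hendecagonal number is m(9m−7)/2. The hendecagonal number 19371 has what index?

Set n(9n−7)/2 = 19371, giving 9n² − 7n − 38742 = 0.
The discriminant is 49 + 72·19371 = 1394761, and √1394761 = 1181.
So n = (7 + 1181) / 18 = 1188/18 = 66.

66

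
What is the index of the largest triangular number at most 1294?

50

Solve n(n+1)/2 ≤ 1294 for integer n.
n = 50 gives 1275 ≤ 1294, while n = 51 gives 1326 > 1294; so the answer is index 50.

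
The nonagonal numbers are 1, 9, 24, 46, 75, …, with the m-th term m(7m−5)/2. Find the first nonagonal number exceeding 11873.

12036

Solve n(7n−5)/2 > 11873 for integer n.
The largest n with value ≤ 11873 is 58 (since 11629 ≤ 11873 < 12036), so the first above is n = 59, value 12036.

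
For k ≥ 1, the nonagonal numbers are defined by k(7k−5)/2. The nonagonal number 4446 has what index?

Set n(7n−5)/2 = 4446, giving 7n² − 5n − 8892 = 0.
The discriminant is 25 + 56·4446 = 249001, and √249001 = 499.
So n = (5 + 499) / 14 = 504/14 = 36.
Check: 36·(7·36 − 5)/2 = 4446. ✓

36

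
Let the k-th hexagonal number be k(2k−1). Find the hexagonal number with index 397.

314821

The 397th hexagonal number is n(2n−1) with n = 397.
397·(2·397 − 1) = 397·793 = 314821.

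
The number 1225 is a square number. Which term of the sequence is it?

35

We need n² = 1225, so n = √1225 = 35.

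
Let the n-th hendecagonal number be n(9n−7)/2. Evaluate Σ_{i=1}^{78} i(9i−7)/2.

Σ i(9i−7)/2 = (9Σi² − 7Σi) / 2 over i = 1..78.
Σi = 3081 and Σi² = 161239.
(9·161239 − 7·3081) / 2 = 1429584/2 = 714792.

714792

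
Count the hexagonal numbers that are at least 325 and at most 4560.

36

The n-th hexagonal number is n(2n−1).
Smallest index with value ≥ 325: n = 13 (giving 325).
Largest index with value ≤ 4560: n = 48 (giving 4560).
Indices 13 through 48: 36 terms.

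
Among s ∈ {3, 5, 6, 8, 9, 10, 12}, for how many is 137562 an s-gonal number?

1

s = 3: P(3, 524) = 137550 and P(3, 525) = 138075; 137562 is not s-gonal.
s = 5: P(5, 303) = 137562. ✓
s = 6: P(6, 262) = 137026 and P(6, 263) = 138075; 137562 is not s-gonal.
s = 8: P(8, 214) = 136960 and P(8, 215) = 138245; 137562 is not s-gonal.
s = 9: P(9, 198) = 136719 and P(9, 199) = 138106; 137562 is not s-gonal.
s = 10: P(10, 185) = 136345 and P(10, 186) = 137826; 137562 is not s-gonal.
s = 12: P(12, 166) = 137116 and P(12, 167) = 138777; 137562 is not s-gonal.
Hits: s ∈ {5} → 1.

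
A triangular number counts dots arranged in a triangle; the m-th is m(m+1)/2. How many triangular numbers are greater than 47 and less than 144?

The n-th triangular number is n(n+1)/2.
Smallest index with value > 47: n = 10 (giving 55).
Largest index with value < 144: n = 16 (giving 136).
Indices 10 through 16: 7 terms.

7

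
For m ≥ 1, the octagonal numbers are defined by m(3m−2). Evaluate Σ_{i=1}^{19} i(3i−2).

Σ i(3i−2) = 3Σi² − 2Σi over i = 1..19.
Σi = 190 and Σi² = 2470.
3·2470 − 2·190 = 7030.

7030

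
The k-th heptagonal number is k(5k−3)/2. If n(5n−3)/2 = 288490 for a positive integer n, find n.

Set n(5n−3)/2 = 288490, giving 5n² − 3n − 576980 = 0.
So n = (3 + 3397) / 10 = 3400/10 = 340.

340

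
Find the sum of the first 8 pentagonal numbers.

Σ i(3i−1)/2 = (3Σi² − Σi) / 2 over i = 1..8.
Σi = 36 and Σi² = 204.
(3·204 − 1·36) / 2 = 576/2 = 288.

288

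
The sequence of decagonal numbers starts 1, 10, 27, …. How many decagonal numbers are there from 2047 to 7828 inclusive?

22

The n-th decagonal number is n(4n−3).
Smallest index with value ≥ 2047: n = 23 (giving 2047).
Largest index with value ≤ 7828: n = 44 (giving 7612).
Indices 23 through 44: 22 terms.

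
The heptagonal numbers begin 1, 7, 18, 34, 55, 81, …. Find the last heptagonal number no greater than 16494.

Solve n(5n−3)/2 ≤ 16494 for integer n.
n = 81 gives 16281 ≤ 16494, while n = 82 gives 16687 > 16494; so the answer is 16281.

16281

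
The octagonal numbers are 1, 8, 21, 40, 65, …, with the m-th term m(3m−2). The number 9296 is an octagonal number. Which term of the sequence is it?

Set n(3n−2) = 9296, giving 3n² − 2n − 9296 = 0.
The discriminant is 4 + 12·9296 = 111556, and √111556 = 334.
So n = (2 + 334) / 6 = 336/6 = 56.

56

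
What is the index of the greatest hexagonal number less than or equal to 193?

10

Solve n(2n−1) ≤ 193 for integer n.
n = 10 gives 190 ≤ 193, while n = 11 gives 231 > 193; so the answer is index 10.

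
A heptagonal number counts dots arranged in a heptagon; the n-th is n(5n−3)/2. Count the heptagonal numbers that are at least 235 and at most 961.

10

The n-th heptagonal number is n(5n−3)/2.
Smallest index with value ≥ 235: n = 10 (giving 235).
Largest index with value ≤ 961: n = 19 (giving 874).
Indices 10 through 19: 10 terms.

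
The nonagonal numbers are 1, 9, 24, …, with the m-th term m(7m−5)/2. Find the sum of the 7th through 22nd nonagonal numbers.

12384

Σ i(7i−5)/2 = (7Σi² − 5Σi) / 2 over i = 7..22.
Σi = 253 − 21 = 232 and Σi² = 3795 − 91 = 3704.
(7·3704 − 5·232) / 2 = 24768/2 = 12384.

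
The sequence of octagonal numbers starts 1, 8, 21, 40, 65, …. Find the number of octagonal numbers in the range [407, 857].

6

The n-th octagonal number is n(3n−2).
Smallest index with value ≥ 407: n = 12 (giving 408).
Largest index with value ≤ 857: n = 17 (giving 833).
Indices 12 through 17: 6 terms.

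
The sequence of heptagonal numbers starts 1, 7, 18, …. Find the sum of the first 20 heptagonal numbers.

Σ i(5i−3)/2 = (5Σi² − 3Σi) / 2 over i = 1..20.
Σi = 210 and Σi² = 2870.
(5·2870 − 3·210) / 2 = 13720/2 = 6860.

6860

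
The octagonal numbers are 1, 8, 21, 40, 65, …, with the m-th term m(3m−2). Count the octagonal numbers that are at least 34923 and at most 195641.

The n-th octagonal number is n(3n−2).
Smallest index with value ≥ 34923: n = 109 (giving 35425).
Largest index with value ≤ 195641: n = 255 (giving 194565).
Indices 109 through 255: 147 terms.

147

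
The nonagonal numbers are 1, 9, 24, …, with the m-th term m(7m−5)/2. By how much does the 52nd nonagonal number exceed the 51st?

358

Consecutive nonagonal numbers differ by 7n − 6: here 7·52 − 6 = 358.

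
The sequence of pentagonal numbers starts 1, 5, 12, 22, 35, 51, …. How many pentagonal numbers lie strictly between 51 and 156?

The n-th pentagonal number is n(3n−1)/2.
Smallest index with value > 51: n = 7 (giving 70).
Largest index with value < 156: n = 10 (giving 145).
Indices 7 through 10: 4 terms.

4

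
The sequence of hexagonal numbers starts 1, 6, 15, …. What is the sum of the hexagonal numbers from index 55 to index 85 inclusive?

306590

Σ i(2i−1) = 2Σi² − Σi over i = 55..85.
Σi = 3655 − 1485 = 2170 and Σi² = 208335 − 53955 = 154380.
2·154380 − 1·2170 = 306590.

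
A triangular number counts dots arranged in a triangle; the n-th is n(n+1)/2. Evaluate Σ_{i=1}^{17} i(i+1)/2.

Σ i(i+1)/2 = (Σi² + Σi) / 2 over i = 1..17.
Σi = 153 and Σi² = 1785.
(1·1785 + 1·153) / 2 = 1938/2 = 969.

969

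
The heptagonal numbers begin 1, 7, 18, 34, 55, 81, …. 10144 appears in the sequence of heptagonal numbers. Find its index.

64

Set n(5n−3)/2 = 10144, giving 5n² − 3n − 20288 = 0.
So n = (3 + 637) / 10 = 640/10 = 64.
Check: 64·(5·64 − 3)/2 = 10144. ✓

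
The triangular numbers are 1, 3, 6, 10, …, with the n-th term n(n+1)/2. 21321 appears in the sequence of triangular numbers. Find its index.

206

Set n(n+1)/2 = 21321, giving n² + n − 42642 = 0.
The discriminant is 1 + 8·21321 = 170569, and √170569 = 413.
So n = (-1 + 413) / 2 = 412/2 = 206.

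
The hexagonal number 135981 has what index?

Set n(2n−1) = 135981, giving 2n² − n − 135981 = 0.
So n = (1 + 1043) / 4 = 1044/4 = 261.
Check: 261·(2·261 − 1) = 135981. ✓

261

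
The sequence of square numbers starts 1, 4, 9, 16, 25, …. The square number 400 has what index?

20

We need n² = 400, so n = √400 = 20.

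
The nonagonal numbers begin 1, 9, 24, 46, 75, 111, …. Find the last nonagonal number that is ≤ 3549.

Solve n(7n−5)/2 ≤ 3549 for integer n.
n = 32 gives 3504 ≤ 3549, while n = 33 gives 3729 > 3549; so the answer is 3504.

3504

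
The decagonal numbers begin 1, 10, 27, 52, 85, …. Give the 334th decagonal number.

445222

The 334th decagonal number is n(4n−3) with n = 334.
334·(4·334 − 3) = 334·1333 = 445222.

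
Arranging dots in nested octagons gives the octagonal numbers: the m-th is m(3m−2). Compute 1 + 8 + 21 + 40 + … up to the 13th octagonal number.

Σ i(3i−2) = 3Σi² − 2Σi over i = 1..13.
Σi = 91 and Σi² = 819.
3·819 − 2·91 = 2275.

2275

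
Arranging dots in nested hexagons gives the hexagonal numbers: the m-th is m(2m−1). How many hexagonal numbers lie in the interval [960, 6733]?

36

The n-th hexagonal number is n(2n−1).
Smallest index with value ≥ 960: n = 23 (giving 1035).
Largest index with value ≤ 6733: n = 58 (giving 6670).
Indices 23 through 58: 36 terms.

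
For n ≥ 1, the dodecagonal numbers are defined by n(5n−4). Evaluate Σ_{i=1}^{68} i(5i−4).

526286

Σ i(5i−4) = 5Σi² − 4Σi over i = 1..68.
Σi = 2346 and Σi² = 107134.
5·107134 − 4·2346 = 526286.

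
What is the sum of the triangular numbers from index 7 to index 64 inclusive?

45704

Σ i(i+1)/2 = (Σi² + Σi) / 2 over i = 7..64.
Σi = 2080 − 21 = 2059 and Σi² = 89440 − 91 = 89349.
(1·89349 + 1·2059) / 2 = 91408/2 = 45704.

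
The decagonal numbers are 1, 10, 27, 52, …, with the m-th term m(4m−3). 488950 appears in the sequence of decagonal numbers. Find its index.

Set n(4n−3) = 488950, giving 4n² − 3n − 488950 = 0.
The discriminant is 9 + 16·488950 = 7823209, and √7823209 = 2797.
So n = (3 + 2797) / 8 = 2800/8 = 350.

350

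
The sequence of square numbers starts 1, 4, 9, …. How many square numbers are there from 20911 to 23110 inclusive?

8

The n-th square number is n².
Smallest index with value ≥ 20911: n = 145 (giving 21025).
Largest index with value ≤ 23110: n = 152 (giving 23104).
Indices 145 through 152: 8 terms.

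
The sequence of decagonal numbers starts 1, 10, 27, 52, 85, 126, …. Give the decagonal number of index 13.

637

13·(4·13 − 3) = 13·49 = 637.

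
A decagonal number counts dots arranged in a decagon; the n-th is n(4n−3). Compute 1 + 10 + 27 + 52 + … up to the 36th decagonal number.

Σ i(4i−3) = 4Σi² − 3Σi over i = 1..36.
Σi = 666 and Σi² = 16206.
4·16206 − 3·666 = 62826.

62826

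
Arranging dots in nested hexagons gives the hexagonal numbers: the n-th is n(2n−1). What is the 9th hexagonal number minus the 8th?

33

Consecutive hexagonal numbers differ by 4n − 3: here 4·9 − 3 = 33.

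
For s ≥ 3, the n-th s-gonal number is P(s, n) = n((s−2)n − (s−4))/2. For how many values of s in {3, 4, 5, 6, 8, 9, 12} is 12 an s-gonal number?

s = 3: P(3, 4) = 10 and P(3, 5) = 15; 12 is not s-gonal.
s = 4: P(4, 3) = 9 and P(4, 4) = 16; 12 is not s-gonal.
s = 5: P(5, 3) = 12. ✓
s = 6: P(6, 2) = 6 and P(6, 3) = 15; 12 is not s-gonal.
s = 8: P(8, 2) = 8 and P(8, 3) = 21; 12 is not s-gonal.
s = 9: P(9, 2) = 9 and P(9, 3) = 24; 12 is not s-gonal.
s = 12: P(12, 2) = 12. ✓
Hits: s ∈ {5, 12} → 2.

2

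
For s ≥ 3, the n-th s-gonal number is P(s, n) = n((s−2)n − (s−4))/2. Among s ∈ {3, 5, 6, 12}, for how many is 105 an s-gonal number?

s = 3: P(3, 14) = 105. ✓
s = 5: P(5, 8) = 92 and P(5, 9) = 117; 105 is not s-gonal.
s = 6: P(6, 7) = 91 and P(6, 8) = 120; 105 is not s-gonal.
s = 12: P(12, 5) = 105. ✓
Hits: s ∈ {3, 12} → 2.

2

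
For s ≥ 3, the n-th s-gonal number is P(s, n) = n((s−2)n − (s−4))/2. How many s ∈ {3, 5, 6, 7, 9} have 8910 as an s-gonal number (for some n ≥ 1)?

s = 3: P(3, 132) = 8778 and P(3, 133) = 8911; 8910 is not s-gonal.
s = 5: P(5, 77) = 8855 and P(5, 78) = 9087; 8910 is not s-gonal.
s = 6: P(6, 66) = 8646 and P(6, 67) = 8911; 8910 is not s-gonal.
s = 7: P(7, 60) = 8910. ✓
s = 9: P(9, 50) = 8625 and P(9, 51) = 8976; 8910 is not s-gonal.
Hits: s ∈ {7} → 1.

1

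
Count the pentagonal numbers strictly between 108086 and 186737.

The n-th pentagonal number is n(3n−1)/2.
Smallest index with value > 108086: n = 269 (giving 108407).
Largest index with value < 186737: n = 352 (giving 185680).
Indices 269 through 352: 84 terms.

84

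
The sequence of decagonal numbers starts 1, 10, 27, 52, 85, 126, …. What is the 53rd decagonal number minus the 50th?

53·(4·53 − 3) = 11077 and 50·(4·50 − 3) = 9850.
Difference: 11077 − 9850 = 1227.

1227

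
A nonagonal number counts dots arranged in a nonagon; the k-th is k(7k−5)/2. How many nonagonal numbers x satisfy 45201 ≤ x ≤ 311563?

The n-th nonagonal number is n(7n−5)/2.
Smallest index with value ≥ 45201: n = 114 (giving 45201).
Largest index with value ≤ 311563: n = 298 (giving 310069).
Indices 114 through 298: 185 terms.

185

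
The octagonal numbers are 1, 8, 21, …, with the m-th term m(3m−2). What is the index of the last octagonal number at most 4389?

38

Solve n(3n−2) ≤ 4389 for integer n.
n = 38 gives 4256 ≤ 4389, while n = 39 gives 4485 > 4389; so the answer is index 38.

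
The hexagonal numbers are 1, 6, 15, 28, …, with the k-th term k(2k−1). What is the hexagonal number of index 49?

4753

The 49th hexagonal number is n(2n−1) with n = 49.
49·(2·49 − 1) = 49·97 = 4753.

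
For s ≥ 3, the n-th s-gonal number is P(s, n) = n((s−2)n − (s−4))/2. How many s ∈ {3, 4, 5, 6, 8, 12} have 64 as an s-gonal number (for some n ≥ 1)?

2

s = 3: P(3, 10) = 55 and P(3, 11) = 66; 64 is not s-gonal.
s = 4: P(4, 8) = 64. ✓
s = 5: P(5, 6) = 51 and P(5, 7) = 70; 64 is not s-gonal.
s = 6: P(6, 5) = 45 and P(6, 6) = 66; 64 is not s-gonal.
s = 8: P(8, 4) = 40 and P(8, 5) = 65; 64 is not s-gonal.
s = 12: P(12, 4) = 64. ✓
Hits: s ∈ {4, 12} → 2.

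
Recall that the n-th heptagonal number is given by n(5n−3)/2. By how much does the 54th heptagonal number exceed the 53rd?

Consecutive heptagonal numbers differ by 5n − 4: here 5·54 − 4 = 266.

266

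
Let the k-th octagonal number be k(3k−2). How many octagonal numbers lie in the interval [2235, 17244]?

49

The n-th octagonal number is n(3n−2).
Smallest index with value ≥ 2235: n = 28 (giving 2296).
Largest index with value ≤ 17244: n = 76 (giving 17176).
Indices 28 through 76: 49 terms.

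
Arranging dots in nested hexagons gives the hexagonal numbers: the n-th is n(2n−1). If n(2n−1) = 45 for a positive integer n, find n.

5

Set n(2n−1) = 45, giving 2n² − n − 45 = 0.
The discriminant is 1 + 8·45 = 361, and √361 = 19.
So n = (1 + 19) / 4 = 20/4 = 5.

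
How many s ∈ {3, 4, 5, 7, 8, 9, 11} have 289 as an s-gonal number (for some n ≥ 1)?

s = 3: P(3, 23) = 276 and P(3, 24) = 300; 289 is not s-gonal.
s = 4: P(4, 17) = 289. ✓
s = 5: P(5, 14) = 287 and P(5, 15) = 330; 289 is not s-gonal.
s = 7: P(7, 11) = 286 and P(7, 12) = 342; 289 is not s-gonal.
s = 8: P(8, 10) = 280 and P(8, 11) = 341; 289 is not s-gonal.
s = 9: P(9, 9) = 261 and P(9, 10) = 325; 289 is not s-gonal.
s = 11: P(11, 8) = 260 and P(11, 9) = 333; 289 is not s-gonal.
Hits: s ∈ {4} → 1.

1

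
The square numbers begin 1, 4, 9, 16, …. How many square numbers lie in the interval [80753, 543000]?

The n-th square number is n².
Smallest index with value ≥ 80753: n = 285 (giving 81225).
Largest index with value ≤ 543000: n = 736 (giving 541696).
Indices 285 through 736: 452 terms.

452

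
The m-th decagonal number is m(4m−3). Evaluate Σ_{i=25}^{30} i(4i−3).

Σ i(4i−3) = 4Σi² − 3Σi over i = 25..30.
Σi = 465 − 300 = 165 and Σi² = 9455 − 4900 = 4555.
4·4555 − 3·165 = 17725.

17725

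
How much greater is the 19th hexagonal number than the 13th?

378

19·(2·19 − 1) = 703 and 13·(2·13 − 1) = 325.
Difference: 703 − 325 = 378.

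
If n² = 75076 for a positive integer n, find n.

274

We need n² = 75076, so n = √75076 = 274.
Check: 274² = 75076. ✓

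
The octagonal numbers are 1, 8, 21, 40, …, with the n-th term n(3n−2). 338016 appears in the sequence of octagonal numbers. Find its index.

Set n(3n−2) = 338016, giving 3n² − 2n − 338016 = 0.
The discriminant is 4 + 12·338016 = 4056196, and √4056196 = 2014.
So n = (2 + 2014) / 6 = 2016/6 = 336.

336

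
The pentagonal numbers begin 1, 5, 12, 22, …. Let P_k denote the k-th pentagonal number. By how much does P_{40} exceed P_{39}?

118

Consecutive pentagonal numbers differ by 3n − 2: here 3·40 − 2 = 118.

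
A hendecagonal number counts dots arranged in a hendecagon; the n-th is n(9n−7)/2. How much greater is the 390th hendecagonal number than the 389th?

Consecutive hendecagonal numbers differ by 9n − 8: here 9·390 − 8 = 3502.

3502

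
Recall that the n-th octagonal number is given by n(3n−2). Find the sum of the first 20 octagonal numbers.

Σ i(3i−2) = 3Σi² − 2Σi over i = 1..20.
Σi = 210 and Σi² = 2870.
3·2870 − 2·210 = 8190.

8190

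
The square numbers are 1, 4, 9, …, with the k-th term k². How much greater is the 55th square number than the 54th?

n² − (n−1)² = 2n − 1, so 55² − 54² = 2·55 − 1 = 109.

109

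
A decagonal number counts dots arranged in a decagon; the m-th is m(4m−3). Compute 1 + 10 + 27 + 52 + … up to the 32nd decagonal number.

Σ i(4i−3) = 4Σi² − 3Σi over i = 1..32.
Σi = 528 and Σi² = 11440.
4·11440 − 3·528 = 44176.

44176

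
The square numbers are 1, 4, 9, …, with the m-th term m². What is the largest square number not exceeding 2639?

2601

Solve n² ≤ 2639 for integer n.
n = 51 gives 2601 ≤ 2639, while n = 52 gives 2704 > 2639; so the answer is 2601.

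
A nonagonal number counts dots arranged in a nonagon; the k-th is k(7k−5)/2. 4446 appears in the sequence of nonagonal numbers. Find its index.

36

Set n(7n−5)/2 = 4446, giving 7n² − 5n − 8892 = 0.
The discriminant is 25 + 56·4446 = 249001, and √249001 = 499.
So n = (5 + 499) / 14 = 504/14 = 36.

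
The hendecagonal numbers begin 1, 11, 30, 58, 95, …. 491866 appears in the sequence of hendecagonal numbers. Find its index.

Set n(9n−7)/2 = 491866, giving 9n² − 7n − 983732 = 0.
The discriminant is 49 + 72·491866 = 35414401, and √35414401 = 5951.
So n = (7 + 5951) / 18 = 5958/18 = 331.

331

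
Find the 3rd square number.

3² = 9.

9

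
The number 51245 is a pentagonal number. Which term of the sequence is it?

Set n(3n−1)/2 = 51245, giving 3n² − n − 102490 = 0.
So n = (1 + 1109) / 6 = 1110/6 = 185.
Check: 185·(3·185 − 1)/2 = 51245. ✓

185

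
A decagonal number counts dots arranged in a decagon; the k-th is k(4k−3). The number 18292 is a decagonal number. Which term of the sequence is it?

Set n(4n−3) = 18292, giving 4n² − 3n − 18292 = 0.
The discriminant is 9 + 16·18292 = 292681, and √292681 = 541.
So n = (3 + 541) / 8 = 544/8 = 68.
Check: 68·(4·68 − 3) = 18292. ✓

68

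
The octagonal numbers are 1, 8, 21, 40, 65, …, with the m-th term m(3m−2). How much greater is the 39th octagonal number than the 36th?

39·(3·39 − 2) = 4485 and 36·(3·36 − 2) = 3816.
Difference: 4485 − 3816 = 669.

669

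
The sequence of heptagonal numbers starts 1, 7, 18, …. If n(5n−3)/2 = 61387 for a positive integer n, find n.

157

Set n(5n−3)/2 = 61387, giving 5n² − 3n − 122774 = 0.
The discriminant is 9 + 40·61387 = 2455489, and √2455489 = 1567.
So n = (3 + 1567) / 10 = 1570/10 = 157.
Check: 157·(5·157 − 3)/2 = 61387. ✓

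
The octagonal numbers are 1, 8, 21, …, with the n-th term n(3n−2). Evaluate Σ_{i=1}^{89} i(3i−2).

Σ i(3i−2) = 3Σi² − 2Σi over i = 1..89.
Σi = 4005 and Σi² = 238965.
3·238965 − 2·4005 = 708885.

708885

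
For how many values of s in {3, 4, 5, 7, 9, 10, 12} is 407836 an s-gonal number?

1

s = 3: P(3, 902) = 407253 and P(3, 903) = 408156; 407836 is not s-gonal.
s = 4: P(4, 638) = 407044 and P(4, 639) = 408321; 407836 is not s-gonal.
s = 5: P(5, 521) = 406901 and P(5, 522) = 408465; 407836 is not s-gonal.
s = 7: P(7, 404) = 407434 and P(7, 405) = 409455; 407836 is not s-gonal.
s = 9: P(9, 341) = 406131 and P(9, 342) = 408519; 407836 is not s-gonal.
s = 10: P(10, 319) = 406087 and P(10, 320) = 408640; 407836 is not s-gonal.
s = 12: P(12, 286) = 407836. ✓
Hits: s ∈ {12} → 1.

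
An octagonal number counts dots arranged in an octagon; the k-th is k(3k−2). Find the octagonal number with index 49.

7105

The 49th octagonal number is n(3n−2) with n = 49.
49·(3·49 − 2) = 49·145 = 7105.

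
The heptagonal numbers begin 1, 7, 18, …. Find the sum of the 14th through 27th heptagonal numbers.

14847

Σ i(5i−3)/2 = (5Σi² − 3Σi) / 2 over i = 14..27.
Σi = 378 − 91 = 287 and Σi² = 6930 − 819 = 6111.
(5·6111 − 3·287) / 2 = 29694/2 = 14847.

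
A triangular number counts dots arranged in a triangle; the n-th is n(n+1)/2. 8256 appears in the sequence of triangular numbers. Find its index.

Set n(n+1)/2 = 8256, giving n² + n − 16512 = 0.
The discriminant is 1 + 8·8256 = 66049, and √66049 = 257.
So n = (-1 + 257) / 2 = 256/2 = 128.

128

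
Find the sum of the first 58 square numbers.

66729

Σ_{i=1}^{58} i² = 58·59·117/6 = 66729.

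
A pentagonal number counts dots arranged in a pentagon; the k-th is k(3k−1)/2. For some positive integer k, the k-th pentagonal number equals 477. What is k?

18

Set n(3n−1)/2 = 477, giving 3n² − n − 954 = 0.
The discriminant is 1 + 24·477 = 11449, and √11449 = 107.
So n = (1 + 107) / 6 = 108/6 = 18.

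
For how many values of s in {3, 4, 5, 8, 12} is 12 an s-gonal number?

s = 3: P(3, 4) = 10 and P(3, 5) = 15; 12 is not s-gonal.
s = 4: P(4, 3) = 9 and P(4, 4) = 16; 12 is not s-gonal.
s = 5: P(5, 3) = 12. ✓
s = 8: P(8, 2) = 8 and P(8, 3) = 21; 12 is not s-gonal.
s = 12: P(12, 2) = 12. ✓
Hits: s ∈ {5, 12} → 2.

2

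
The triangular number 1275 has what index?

Set n(n+1)/2 = 1275, giving n² + n − 2550 = 0.
So n = (-1 + 101) / 2 = 100/2 = 50.
Check: 50·51/2 = 1275. ✓

50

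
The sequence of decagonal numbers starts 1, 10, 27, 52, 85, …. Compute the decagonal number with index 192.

The 192nd decagonal number is n(4n−3) with n = 192.
192·(4·192 − 3) = 192·765 = 146880.

146880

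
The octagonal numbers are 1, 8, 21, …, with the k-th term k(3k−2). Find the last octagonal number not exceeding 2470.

2465

Solve n(3n−2) ≤ 2470 for integer n.
n = 29 gives 2465 ≤ 2470, while n = 30 gives 2640 > 2470; so the answer is 2465.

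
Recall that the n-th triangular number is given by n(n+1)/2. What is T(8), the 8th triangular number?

The 8th triangular number is n(n+1)/2 with n = 8.
8·9/2 = 72/2 = 36.

36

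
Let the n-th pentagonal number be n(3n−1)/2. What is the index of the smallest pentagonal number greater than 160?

11

Solve n(3n−1)/2 > 160 for integer n.
The largest n with value ≤ 160 is 10 (since 145 ≤ 160 < 176), so the first above is n = 11, value 176.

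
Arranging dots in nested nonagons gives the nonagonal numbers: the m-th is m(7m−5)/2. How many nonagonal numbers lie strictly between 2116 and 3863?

The n-th nonagonal number is n(7n−5)/2.
Smallest index with value > 2116: n = 25 (giving 2125).
Largest index with value < 3863: n = 33 (giving 3729).
Indices 25 through 33: 9 terms.

9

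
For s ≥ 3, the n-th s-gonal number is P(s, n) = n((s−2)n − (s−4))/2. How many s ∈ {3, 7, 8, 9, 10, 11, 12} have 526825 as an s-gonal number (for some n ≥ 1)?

1

s = 3: P(3, 1025) = 525825 and P(3, 1026) = 526851; 526825 is not s-gonal.
s = 7: P(7, 459) = 526014 and P(7, 460) = 528310; 526825 is not s-gonal.
s = 8: P(8, 419) = 525845 and P(8, 420) = 528360; 526825 is not s-gonal.
s = 9: P(9, 388) = 525934 and P(9, 389) = 528651; 526825 is not s-gonal.
s = 10: P(10, 363) = 525987 and P(10, 364) = 528892; 526825 is not s-gonal.
s = 11: P(11, 342) = 525141 and P(11, 343) = 528220; 526825 is not s-gonal.
s = 12: P(12, 325) = 526825. ✓
Hits: s ∈ {12} → 1.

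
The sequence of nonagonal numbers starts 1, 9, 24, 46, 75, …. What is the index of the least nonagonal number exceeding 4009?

35

Solve n(7n−5)/2 > 4009 for integer n.
The largest n with value ≤ 4009 is 34 (since 3961 ≤ 4009 < 4200), so the first above is n = 35, value 4200.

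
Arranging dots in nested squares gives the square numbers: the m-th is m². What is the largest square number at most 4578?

Solve n² ≤ 4578 for integer n.
n = 67 gives 4489 ≤ 4578, while n = 68 gives 4624 > 4578; so the answer is 4489.

4489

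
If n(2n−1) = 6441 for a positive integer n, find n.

Set n(2n−1) = 6441, giving 2n² − n − 6441 = 0.
The discriminant is 1 + 8·6441 = 51529, and √51529 = 227.
So n = (1 + 227) / 4 = 228/4 = 57.

57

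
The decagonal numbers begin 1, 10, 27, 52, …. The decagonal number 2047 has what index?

Set n(4n−3) = 2047, giving 4n² − 3n − 2047 = 0.
The discriminant is 9 + 16·2047 = 32761, and √32761 = 181.
So n = (3 + 181) / 8 = 184/8 = 23.

23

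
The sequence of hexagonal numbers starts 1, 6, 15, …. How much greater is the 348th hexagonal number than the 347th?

Consecutive hexagonal numbers differ by 4n − 3: here 4·348 − 3 = 1389.

1389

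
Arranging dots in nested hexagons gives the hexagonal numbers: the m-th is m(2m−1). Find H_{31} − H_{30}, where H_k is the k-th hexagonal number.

Consecutive hexagonal numbers differ by 4n − 3: here 4·31 − 3 = 121.

121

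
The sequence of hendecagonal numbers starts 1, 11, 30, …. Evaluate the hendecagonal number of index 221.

219011

221·(9·221 − 7)/2 = 221·1982/2 = 221·991 = 219011.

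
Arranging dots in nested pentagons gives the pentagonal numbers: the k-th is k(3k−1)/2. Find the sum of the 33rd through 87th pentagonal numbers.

Σ i(3i−1)/2 = (3Σi² − Σi) / 2 over i = 33..87.
Σi = 3828 − 528 = 3300 and Σi² = 223300 − 11440 = 211860.
(3·211860 − 1·3300) / 2 = 632280/2 = 316140.

316140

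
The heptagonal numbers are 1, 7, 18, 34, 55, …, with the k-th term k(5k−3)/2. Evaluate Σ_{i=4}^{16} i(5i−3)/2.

Σ i(5i−3)/2 = (5Σi² − 3Σi) / 2 over i = 4..16.
Σi = 136 − 6 = 130 and Σi² = 1496 − 14 = 1482.
(5·1482 − 3·130) / 2 = 7020/2 = 3510.

3510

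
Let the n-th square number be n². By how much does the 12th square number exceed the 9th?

12² = 144 and 9² = 81.
Difference: 144 − 81 = 63.

63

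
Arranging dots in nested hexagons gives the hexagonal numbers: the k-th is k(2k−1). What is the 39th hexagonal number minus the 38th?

153

Consecutive hexagonal numbers differ by 4n − 3: here 4·39 − 3 = 153.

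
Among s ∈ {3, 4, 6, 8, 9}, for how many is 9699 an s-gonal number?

s = 3: P(3, 138) = 9591 and P(3, 139) = 9730; 9699 is not s-gonal.
s = 4: P(4, 98) = 9604 and P(4, 99) = 9801; 9699 is not s-gonal.
s = 6: P(6, 69) = 9453 and P(6, 70) = 9730; 9699 is not s-gonal.
s = 8: P(8, 57) = 9633 and P(8, 58) = 9976; 9699 is not s-gonal.
s = 9: P(9, 53) = 9699. ✓
Hits: s ∈ {9} → 1.

1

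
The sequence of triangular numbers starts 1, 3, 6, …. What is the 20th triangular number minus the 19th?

Consecutive triangular numbers differ by n: T_{20} − T_{19} = 20.

20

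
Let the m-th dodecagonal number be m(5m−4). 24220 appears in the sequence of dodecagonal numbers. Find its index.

Set n(5n−4) = 24220, giving 5n² − 4n − 24220 = 0.
The discriminant is 16 + 20·24220 = 484416, and √484416 = 696.
So n = (4 + 696) / 10 = 700/10 = 70.
Check: 70·(5·70 − 4) = 24220. ✓

70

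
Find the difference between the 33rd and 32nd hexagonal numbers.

Consecutive hexagonal numbers differ by 4n − 3: here 4·33 − 3 = 129.

129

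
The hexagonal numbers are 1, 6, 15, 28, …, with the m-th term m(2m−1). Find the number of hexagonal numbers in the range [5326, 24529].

59

The n-th hexagonal number is n(2n−1).
Smallest index with value ≥ 5326: n = 52 (giving 5356).
Largest index with value ≤ 24529: n = 110 (giving 24090).
Indices 52 through 110: 59 terms.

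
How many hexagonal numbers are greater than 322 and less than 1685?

The n-th hexagonal number is n(2n−1).
Smallest index with value > 322: n = 13 (giving 325).
Largest index with value < 1685: n = 29 (giving 1653).
Indices 13 through 29: 17 terms.

17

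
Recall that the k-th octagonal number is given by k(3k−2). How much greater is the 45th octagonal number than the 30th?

3345

45·(3·45 − 2) = 5985 and 30·(3·30 − 2) = 2640.
Difference: 5985 − 2640 = 3345.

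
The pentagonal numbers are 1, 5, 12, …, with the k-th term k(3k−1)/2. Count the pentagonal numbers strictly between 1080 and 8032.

46

The n-th pentagonal number is n(3n−1)/2.
Smallest index with value > 1080: n = 28 (giving 1162).
Largest index with value < 8032: n = 73 (giving 7957).
Indices 28 through 73: 46 terms.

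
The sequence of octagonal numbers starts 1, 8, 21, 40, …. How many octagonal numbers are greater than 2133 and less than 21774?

The n-th octagonal number is n(3n−2).
Smallest index with value > 2133: n = 28 (giving 2296).
Largest index with value < 21774: n = 85 (giving 21505).
Indices 28 through 85: 58 terms.

58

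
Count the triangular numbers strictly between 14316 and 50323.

148

The n-th triangular number is n(n+1)/2.
Smallest index with value > 14316: n = 169 (giving 14365).
Largest index with value < 50323: n = 316 (giving 50086).
Indices 169 through 316: 148 terms.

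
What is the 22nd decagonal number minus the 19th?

483

22·(4·22 − 3) = 1870 and 19·(4·19 − 3) = 1387.
Difference: 1870 − 1387 = 483.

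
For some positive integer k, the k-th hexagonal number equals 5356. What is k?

52

Set n(2n−1) = 5356, giving 2n² − n − 5356 = 0.
The discriminant is 1 + 8·5356 = 42849, and √42849 = 207.
So n = (1 + 207) / 4 = 208/4 = 52.
Check: 52·(2·52 − 1) = 5356. ✓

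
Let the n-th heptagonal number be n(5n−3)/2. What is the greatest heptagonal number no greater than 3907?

3744

Solve n(5n−3)/2 ≤ 3907 for integer n.
n = 39 gives 3744 ≤ 3907, while n = 40 gives 3940 > 3907; so the answer is 3744.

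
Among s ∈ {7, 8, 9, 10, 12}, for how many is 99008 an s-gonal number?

s = 7: P(7, 199) = 98704 and P(7, 200) = 99700; 99008 is not s-gonal.
s = 8: P(8, 182) = 99008. ✓
s = 9: P(9, 168) = 98364 and P(9, 169) = 99541; 99008 is not s-gonal.
s = 10: P(10, 157) = 98125 and P(10, 158) = 99382; 99008 is not s-gonal.
s = 12: P(12, 141) = 98841 and P(12, 142) = 100252; 99008 is not s-gonal.
Hits: s ∈ {8} → 1.

1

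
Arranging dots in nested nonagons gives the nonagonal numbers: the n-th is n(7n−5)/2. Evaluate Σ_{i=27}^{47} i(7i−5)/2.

Σ i(7i−5)/2 = (7Σi² − 5Σi) / 2 over i = 27..47.
Σi = 1128 − 351 = 777 and Σi² = 35720 − 6201 = 29519.
(7·29519 − 5·777) / 2 = 202748/2 = 101374.

101374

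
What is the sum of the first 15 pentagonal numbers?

1800

Σ i(3i−1)/2 = (3Σi² − Σi) / 2 over i = 1..15.
Σi = 120 and Σi² = 1240.
(3·1240 − 1·120) / 2 = 3600/2 = 1800.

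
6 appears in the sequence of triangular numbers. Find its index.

3

Set n(n+1)/2 = 6, giving n² + n − 12 = 0.
The discriminant is 1 + 8·6 = 49, and √49 = 7.
So n = (-1 + 7) / 2 = 6/2 = 3.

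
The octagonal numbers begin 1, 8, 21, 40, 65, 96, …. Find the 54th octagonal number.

8640

54·(3·54 − 2) = 54·160 = 8640.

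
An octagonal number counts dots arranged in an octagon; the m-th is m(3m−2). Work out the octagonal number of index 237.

237·(3·237 − 2) = 237·709 = 168033.

168033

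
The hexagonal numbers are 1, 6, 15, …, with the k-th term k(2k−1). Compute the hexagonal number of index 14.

378

The 14th hexagonal number is n(2n−1) with n = 14.
14·(2·14 − 1) = 14·27 = 378.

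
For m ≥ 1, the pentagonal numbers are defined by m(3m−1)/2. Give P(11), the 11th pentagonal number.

176

The 11th pentagonal number is n(3n−1)/2 with n = 11.
11·(3·11 − 1)/2 = 11·32/2 = 11·16 = 176.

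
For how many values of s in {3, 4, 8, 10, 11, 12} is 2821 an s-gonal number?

s = 3: P(3, 74) = 2775 and P(3, 75) = 2850; 2821 is not s-gonal.
s = 4: P(4, 53) = 2809 and P(4, 54) = 2916; 2821 is not s-gonal.
s = 8: P(8, 31) = 2821. ✓
s = 10: P(10, 26) = 2626 and P(10, 27) = 2835; 2821 is not s-gonal.
s = 11: P(11, 25) = 2725 and P(11, 26) = 2951; 2821 is not s-gonal.
s = 12: P(12, 24) = 2784 and P(12, 25) = 3025; 2821 is not s-gonal.
Hits: s ∈ {8} → 1.

1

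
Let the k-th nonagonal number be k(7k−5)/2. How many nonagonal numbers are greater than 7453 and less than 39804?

60

The n-th nonagonal number is n(7n−5)/2.
Smallest index with value > 7453: n = 47 (giving 7614).
Largest index with value < 39804: n = 106 (giving 39061).
Indices 47 through 106: 60 terms.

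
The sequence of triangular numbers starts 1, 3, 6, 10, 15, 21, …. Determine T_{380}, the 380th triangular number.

The 380th triangular number is n(n+1)/2 with n = 380.
380·381/2 = 144780/2 = 72390.

72390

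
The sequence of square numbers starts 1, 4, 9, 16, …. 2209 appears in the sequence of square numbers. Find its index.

We need n² = 2209, so n = √2209 = 47.

47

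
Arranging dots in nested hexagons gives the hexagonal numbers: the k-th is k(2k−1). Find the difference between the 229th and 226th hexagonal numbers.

2727

229·(2·229 − 1) = 104653 and 226·(2·226 − 1) = 101926.
Difference: 104653 − 101926 = 2727.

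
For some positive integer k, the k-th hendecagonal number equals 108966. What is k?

Set n(9n−7)/2 = 108966, giving 9n² − 7n − 217932 = 0.
The discriminant is 49 + 72·108966 = 7845601, and √7845601 = 2801.
So n = (7 + 2801) / 18 = 2808/18 = 156.
Check: 156·(9·156 − 7)/2 = 108966. ✓

156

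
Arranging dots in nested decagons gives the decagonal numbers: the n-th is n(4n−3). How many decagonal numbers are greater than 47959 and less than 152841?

86

The n-th decagonal number is n(4n−3).
Smallest index with value > 47959: n = 110 (giving 48070).
Largest index with value < 152841: n = 195 (giving 151515).
Indices 110 through 195: 86 terms.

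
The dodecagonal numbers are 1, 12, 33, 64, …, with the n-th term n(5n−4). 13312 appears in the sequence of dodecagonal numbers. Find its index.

Set n(5n−4) = 13312, giving 5n² − 4n − 13312 = 0.
The discriminant is 16 + 20·13312 = 266256, and √266256 = 516.
So n = (4 + 516) / 10 = 520/10 = 52.

52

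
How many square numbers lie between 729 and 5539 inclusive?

48

The n-th square number is n².
Smallest index with value ≥ 729: n = 27 (giving 729).
Largest index with value ≤ 5539: n = 74 (giving 5476).
Indices 27 through 74: 48 terms.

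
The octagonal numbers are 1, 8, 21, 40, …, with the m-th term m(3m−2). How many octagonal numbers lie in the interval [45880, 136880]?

The n-th octagonal number is n(3n−2).
Smallest index with value ≥ 45880: n = 124 (giving 45880).
Largest index with value ≤ 136880: n = 213 (giving 135681).
Indices 124 through 213: 90 terms.

90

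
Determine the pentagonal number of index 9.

117

The 9th pentagonal number is n(3n−1)/2 with n = 9.
9·(3·9 − 1)/2 = 9·26/2 = 9·13 = 117.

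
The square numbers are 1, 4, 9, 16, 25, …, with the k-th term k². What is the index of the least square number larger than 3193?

57

Solve n² > 3193 for integer n.
The largest n with value ≤ 3193 is 56 (since 3136 ≤ 3193 < 3249), so the first above is n = 57, value 3249.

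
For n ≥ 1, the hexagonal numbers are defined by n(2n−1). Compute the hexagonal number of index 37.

2701

The 37th hexagonal number is n(2n−1) with n = 37.
37·(2·37 − 1) = 37·73 = 2701.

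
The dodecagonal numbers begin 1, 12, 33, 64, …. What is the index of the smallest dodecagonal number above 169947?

185

Solve n(5n−4) > 169947 for integer n.
The largest n with value ≤ 169947 is 184 (since 168544 ≤ 169947 < 170385), so the first above is n = 185, value 170385.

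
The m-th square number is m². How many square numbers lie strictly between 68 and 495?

The n-th square number is n².
Smallest index with value > 68: n = 9 (giving 81).
Largest index with value < 495: n = 22 (giving 484).
Indices 9 through 22: 14 terms.

14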